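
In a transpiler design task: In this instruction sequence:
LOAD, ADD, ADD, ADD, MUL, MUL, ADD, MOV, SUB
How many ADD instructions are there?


Scanning instruction sequence for ADD:
  Position 1: LOAD
  Position 2: ADD <- MATCH
  Position 3: ADD <- MATCH
  Position 4: ADD <- MATCH
  Position 5: MUL
  Position 6: MUL
  Position 7: ADD <- MATCH
  Position 8: MOV
  Position 9: SUB
Matches at positions: [2, 3, 4, 7]
Total ADD count: 4

4


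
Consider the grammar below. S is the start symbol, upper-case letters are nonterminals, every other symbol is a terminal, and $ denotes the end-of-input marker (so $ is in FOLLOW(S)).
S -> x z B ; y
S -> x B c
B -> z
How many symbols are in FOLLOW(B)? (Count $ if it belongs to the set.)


S is the start symbol and does not occur in any rule body, so FOLLOW(S) = {$}.
Examining every occurrence of B in a rule body:
  S -> x z B ; y : B is followed by terminal ';' -> add ';'
  S -> x B c : B is followed by terminal 'c' -> add 'c'
  B -> z : B does not occur in the body -> contributes nothing
FOLLOW(B) = {;, c}
Count: 2

2


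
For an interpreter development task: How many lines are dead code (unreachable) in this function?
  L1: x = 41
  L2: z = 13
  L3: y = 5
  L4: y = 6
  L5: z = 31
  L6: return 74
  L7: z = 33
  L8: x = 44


Analyzing control flow:
  L1: reachable (before return)
  L2: reachable (before return)
  L3: reachable (before return)
  L4: reachable (before return)
  L5: reachable (before return)
  L6: reachable (return statement)
  L7: DEAD (after return at L6)
  L8: DEAD (after return at L6)
Return at L6, total lines = 8
Dead lines: L7 through L8
Count: 2

2


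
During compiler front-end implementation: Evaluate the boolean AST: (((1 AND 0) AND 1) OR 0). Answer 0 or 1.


Step 1: Evaluate inner node
  1 AND 0 = 0
Step 2: Evaluate next node
  0 AND 1 = 0
Step 3: Evaluate root node
  0 OR 0 = 0

0


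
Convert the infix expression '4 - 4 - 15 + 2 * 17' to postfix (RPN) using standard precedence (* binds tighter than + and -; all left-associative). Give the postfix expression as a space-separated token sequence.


Applying the shunting-yard algorithm:
  Operand 4 -> output
  Push '-' onto operator stack -> op-stack: [-]
  Operand 4 -> output
  See '-' (prec 1); top '-' (prec 1) >= it -> pop '-' to output
  Push '-' onto operator stack -> op-stack: [-]
  Operand 15 -> output
  See '+' (prec 1); top '-' (prec 1) >= it -> pop '-' to output
  Push '+' onto operator stack -> op-stack: [+]
  Operand 2 -> output
  Push '*' onto operator stack -> op-stack: [+, *]
  Operand 17 -> output
  End of input: pop '*' to output
  End of input: pop '+' to output
Postfix result: 4 4 - 15 - 2 17 * +

4 4 - 15 - 2 17 * +


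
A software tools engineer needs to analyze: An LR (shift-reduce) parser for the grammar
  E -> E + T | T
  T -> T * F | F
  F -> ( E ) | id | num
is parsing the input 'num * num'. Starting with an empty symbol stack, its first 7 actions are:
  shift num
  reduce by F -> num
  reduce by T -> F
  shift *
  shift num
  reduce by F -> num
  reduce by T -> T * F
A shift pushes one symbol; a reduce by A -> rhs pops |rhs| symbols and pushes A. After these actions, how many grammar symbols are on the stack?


Tracking the symbol stack through each action:
  Action 1: shift 'num' : push -> stack = [num] (size 1)
  Action 2: reduce by F -> num : pop 1, push F -> stack = [F] (size 1)
  Action 3: reduce by T -> F : pop 1, push T -> stack = [T] (size 1)
  Action 4: shift '*' : push -> stack = [T, *] (size 2)
  Action 5: shift 'num' : push -> stack = [T, *, num] (size 3)
  Action 6: reduce by F -> num : pop 1, push F -> stack = [T, *, F] (size 3)
  Action 7: reduce by T -> T * F : pop 3, push T -> stack = [T] (size 1)
Final stack size: 1

1


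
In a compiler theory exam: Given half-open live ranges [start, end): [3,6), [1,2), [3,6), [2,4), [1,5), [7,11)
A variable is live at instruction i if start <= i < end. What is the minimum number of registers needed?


Live ranges:
  Var0: [3, 6)
  Var1: [1, 2)
  Var2: [3, 6)
  Var3: [2, 4)
  Var4: [1, 5)
  Var5: [7, 11)
Sweep-line events (position, delta, active):
  pos=1 start -> active=1
  pos=1 start -> active=2
  pos=2 end -> active=1
  pos=2 start -> active=2
  pos=3 start -> active=3
  pos=3 start -> active=4
  pos=4 end -> active=3
  pos=5 end -> active=2
  pos=6 end -> active=1
  pos=6 end -> active=0
  pos=7 start -> active=1
  pos=11 end -> active=0
Maximum simultaneous active: 4
Minimum registers needed: 4

4


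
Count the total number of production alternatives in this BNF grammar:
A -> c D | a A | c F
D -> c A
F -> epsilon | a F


Counting alternatives per rule:
  A: 3 alternative(s)
  D: 1 alternative(s)
  F: 2 alternative(s)
Sum: 3 + 1 + 2 = 6

6


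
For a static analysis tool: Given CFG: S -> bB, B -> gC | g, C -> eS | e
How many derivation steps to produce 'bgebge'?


Grammar: S -> bB, B -> gC | g, C -> eS | e
Deriving 'bgebge':
Step 1: S -> bB => bB
Step 2: B -> gC => bgC
Step 3: C -> eS => bgeS
Step 4: S -> bB => bgebB
Step 5: B -> gC => bgebgC
Step 6: C -> e => bgebge
Total derivation steps: 6

6


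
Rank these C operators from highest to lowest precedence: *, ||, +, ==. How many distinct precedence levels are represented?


Looking up precedence for each operator:
  * -> precedence 6
  || -> precedence 1
  + -> precedence 5
  == -> precedence 3
Sorted highest to lowest: *, +, ==, ||
Distinct precedence values: [6, 5, 3, 1]
Number of distinct levels: 4

4


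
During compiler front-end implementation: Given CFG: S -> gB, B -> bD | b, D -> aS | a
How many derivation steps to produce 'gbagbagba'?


Grammar: S -> gB, B -> bD | b, D -> aS | a
Deriving 'gbagbagba':
Step 1: S -> gB => gB
Step 2: B -> bD => gbD
Step 3: D -> aS => gbaS
Step 4: S -> gB => gbagB
Step 5: B -> bD => gbagbD
Step 6: D -> aS => gbagbaS
Step 7: S -> gB => gbagbagB
Step 8: B -> bD => gbagbagbD
Step 9: D -> a => gbagbagba
Total derivation steps: 9

9


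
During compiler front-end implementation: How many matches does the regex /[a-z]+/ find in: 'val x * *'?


Pattern: /[a-z]+/ (identifiers)
Input: 'val x * *'
Scanning for matches:
  Match 1: 'val'
  Match 2: 'x'
Total matches: 2

2


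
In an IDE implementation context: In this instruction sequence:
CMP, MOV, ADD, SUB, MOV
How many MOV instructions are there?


Scanning instruction sequence for MOV:
  Position 1: CMP
  Position 2: MOV <- MATCH
  Position 3: ADD
  Position 4: SUB
  Position 5: MOV <- MATCH
Matches at positions: [2, 5]
Total MOV count: 2

2


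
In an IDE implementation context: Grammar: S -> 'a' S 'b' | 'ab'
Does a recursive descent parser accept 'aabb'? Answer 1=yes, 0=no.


Grammar accepts strings of the form a^n b^n (n >= 1)
Word: 'aabb'
Counting: 2 a's and 2 b's
Check: 2 == 2? Yes
Derivation (S -> aSb applied 1 time(s), then S -> ab): S => aSb => aabb
Accepted

1


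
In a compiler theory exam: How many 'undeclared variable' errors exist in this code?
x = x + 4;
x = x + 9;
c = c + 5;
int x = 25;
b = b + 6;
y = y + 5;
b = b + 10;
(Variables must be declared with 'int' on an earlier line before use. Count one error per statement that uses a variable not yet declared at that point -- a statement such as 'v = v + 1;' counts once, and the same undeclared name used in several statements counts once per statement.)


Scanning code line by line:
  Line 1: use 'x' -> ERROR (undeclared)
  Line 2: use 'x' -> ERROR (undeclared)
  Line 3: use 'c' -> ERROR (undeclared)
  Line 4: declare 'x' -> declared = ['x']
  Line 5: use 'b' -> ERROR (undeclared)
  Line 6: use 'y' -> ERROR (undeclared)
  Line 7: use 'b' -> ERROR (undeclared)
Total undeclared variable errors: 6

6


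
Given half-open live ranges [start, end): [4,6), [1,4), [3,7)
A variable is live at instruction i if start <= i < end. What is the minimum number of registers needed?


Live ranges:
  Var0: [4, 6)
  Var1: [1, 4)
  Var2: [3, 7)
Sweep-line events (position, delta, active):
  pos=1 start -> active=1
  pos=3 start -> active=2
  pos=4 end -> active=1
  pos=4 start -> active=2
  pos=6 end -> active=1
  pos=7 end -> active=0
Maximum simultaneous active: 2
Minimum registers needed: 2

2


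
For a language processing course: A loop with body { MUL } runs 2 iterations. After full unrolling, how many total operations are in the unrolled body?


Loop body operations: MUL (1 op per iteration)
Unrolling 2 iterations:
  Iteration 1: MUL (1 ops)
  Iteration 2: MUL (1 ops)
Total: 2 iterations * 1 ops/iter = 2 operations

2


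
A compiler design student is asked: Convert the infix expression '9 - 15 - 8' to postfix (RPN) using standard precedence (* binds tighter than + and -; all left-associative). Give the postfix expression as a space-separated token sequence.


Applying the shunting-yard algorithm:
  Operand 9 -> output
  Push '-' onto operator stack -> op-stack: [-]
  Operand 15 -> output
  See '-' (prec 1); top '-' (prec 1) >= it -> pop '-' to output
  Push '-' onto operator stack -> op-stack: [-]
  Operand 8 -> output
  End of input: pop '-' to output
Postfix result: 9 15 - 8 -

9 15 - 8 -


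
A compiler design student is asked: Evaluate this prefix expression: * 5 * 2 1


Parsing prefix expression: * 5 * 2 1
Step 1: Innermost operation '* 2 1'
  2 * 1 = 2
Step 2: Outer operation '* 5 [2]'
  5 * 2 = 10

10


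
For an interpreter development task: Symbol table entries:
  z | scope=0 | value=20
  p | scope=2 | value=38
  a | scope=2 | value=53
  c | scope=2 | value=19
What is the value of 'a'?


Searching symbol table for 'a':
  z | scope=0 | value=20
  p | scope=2 | value=38
  a | scope=2 | value=53 <- MATCH
  c | scope=2 | value=19
Found 'a' at scope 2 with value 53

53


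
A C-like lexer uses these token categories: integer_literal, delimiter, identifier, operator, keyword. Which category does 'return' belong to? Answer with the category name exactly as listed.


Token: 'return'
Checking categories:
  identifier: no
  integer_literal: no
  operator: no
  keyword: YES
  delimiter: no
Category: keyword

keyword


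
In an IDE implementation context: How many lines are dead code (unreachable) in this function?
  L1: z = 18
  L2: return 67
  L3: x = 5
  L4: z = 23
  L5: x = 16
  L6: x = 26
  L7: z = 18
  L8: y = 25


Analyzing control flow:
  L1: reachable (before return)
  L2: reachable (return statement)
  L3: DEAD (after return at L2)
  L4: DEAD (after return at L2)
  L5: DEAD (after return at L2)
  L6: DEAD (after return at L2)
  L7: DEAD (after return at L2)
  L8: DEAD (after return at L2)
Return at L2, total lines = 8
Dead lines: L3 through L8
Count: 6

6


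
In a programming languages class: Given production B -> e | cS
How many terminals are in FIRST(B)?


Production: B -> e | cS
Examining each alternative for leading terminals:
  B -> e : first terminal = 'e'
  B -> cS : first terminal = 'c'
FIRST(B) = {c, e}
Count: 2

2


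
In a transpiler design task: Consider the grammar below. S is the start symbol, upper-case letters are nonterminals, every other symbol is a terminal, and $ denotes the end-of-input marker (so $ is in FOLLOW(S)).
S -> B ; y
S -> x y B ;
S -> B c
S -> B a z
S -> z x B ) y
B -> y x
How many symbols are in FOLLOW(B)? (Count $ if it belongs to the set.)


S is the start symbol and does not occur in any rule body, so FOLLOW(S) = {$}.
Examining every occurrence of B in a rule body:
  S -> B ; y : B is followed by terminal ';' -> add ';'
  S -> x y B ; : B is followed by terminal ';' -> add ';' (already in the set)
  S -> B c : B is followed by terminal 'c' -> add 'c'
  S -> B a z : B is followed by terminal 'a' -> add 'a'
  S -> z x B ) y : B is followed by terminal ')' -> add ')'
  B -> y x : B does not occur in the body -> contributes nothing
FOLLOW(B) = {), ;, a, c}
Count: 4

4


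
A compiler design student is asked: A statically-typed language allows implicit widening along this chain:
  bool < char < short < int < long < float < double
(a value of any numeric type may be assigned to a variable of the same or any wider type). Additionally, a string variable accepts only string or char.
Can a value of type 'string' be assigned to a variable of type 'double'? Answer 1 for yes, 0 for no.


Target variable type: double
Source value type: string
Rule: string cannot widen to any numeric type
Result: 0

0


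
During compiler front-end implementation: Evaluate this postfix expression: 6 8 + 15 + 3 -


Processing tokens left to right:
Push 6, Push 8
Pop 6 and 8, compute 6 + 8 = 14, push 14
Push 15
Pop 14 and 15, compute 14 + 15 = 29, push 29
Push 3
Pop 29 and 3, compute 29 - 3 = 26, push 26
Stack result: 26

26


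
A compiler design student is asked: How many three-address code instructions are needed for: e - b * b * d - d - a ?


Expression: e - b * b * d - d - a
Generating three-address code (respecting * over +/- precedence):
  Instruction 1: t1 = b * b
  Instruction 2: t2 = t1 * d
  Instruction 3: t3 = e - t2
  Instruction 4: t4 = t3 - d
  Instruction 5: t5 = t4 - a
Total instructions: 5

5


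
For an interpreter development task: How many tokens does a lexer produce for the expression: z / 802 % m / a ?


Scanning 'z / 802 % m / a'
Token 1: 'z' -> identifier
Token 2: '/' -> operator
Token 3: '802' -> integer_literal
Token 4: '%' -> operator
Token 5: 'm' -> identifier
Token 6: '/' -> operator
Token 7: 'a' -> identifier
Total tokens: 7

7


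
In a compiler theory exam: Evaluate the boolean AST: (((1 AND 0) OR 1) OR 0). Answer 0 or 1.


Step 1: Evaluate inner node
  1 AND 0 = 0
Step 2: Evaluate next node
  0 OR 1 = 1
Step 3: Evaluate root node
  1 OR 0 = 1

1


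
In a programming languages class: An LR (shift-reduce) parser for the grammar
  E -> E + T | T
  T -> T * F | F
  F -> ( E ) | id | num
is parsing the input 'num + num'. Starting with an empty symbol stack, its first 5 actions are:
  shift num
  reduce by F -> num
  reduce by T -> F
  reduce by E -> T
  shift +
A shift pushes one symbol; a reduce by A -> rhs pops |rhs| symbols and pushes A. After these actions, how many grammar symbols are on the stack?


Tracking the symbol stack through each action:
  Action 1: shift 'num' : push -> stack = [num] (size 1)
  Action 2: reduce by F -> num : pop 1, push F -> stack = [F] (size 1)
  Action 3: reduce by T -> F : pop 1, push T -> stack = [T] (size 1)
  Action 4: reduce by E -> T : pop 1, push E -> stack = [E] (size 1)
  Action 5: shift '+' : push -> stack = [E, +] (size 2)
Final stack size: 2

2


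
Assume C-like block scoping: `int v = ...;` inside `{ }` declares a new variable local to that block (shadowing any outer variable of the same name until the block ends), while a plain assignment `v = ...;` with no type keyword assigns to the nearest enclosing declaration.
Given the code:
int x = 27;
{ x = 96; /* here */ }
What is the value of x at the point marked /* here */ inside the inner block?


Analyzing scoping rules:
Outer scope: declares x = 27
Inner block: 'x = 96;' has no type keyword, so it is an assignment to the outer x (no shadowing)
Inside the block, after the assignment -> 96
Result: 96

96


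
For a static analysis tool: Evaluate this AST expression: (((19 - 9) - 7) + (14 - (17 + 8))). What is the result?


Expression: (((19 - 9) - 7) + (14 - (17 + 8)))
Evaluating step by step:
  19 - 9 = 10
  10 - 7 = 3
  17 + 8 = 25
  14 - 25 = -11
  3 + -11 = -8
Result: -8

-8


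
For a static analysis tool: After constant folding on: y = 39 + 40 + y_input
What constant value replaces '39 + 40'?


Identifying constant sub-expression:
  Original: y = 39 + 40 + y_input
  39 and 40 are both compile-time constants
  Evaluating: 39 + 40 = 79
  After folding: y = 79 + y_input

79


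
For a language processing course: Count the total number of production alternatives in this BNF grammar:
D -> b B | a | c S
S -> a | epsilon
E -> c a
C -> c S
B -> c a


Counting alternatives per rule:
  D: 3 alternative(s)
  S: 2 alternative(s)
  E: 1 alternative(s)
  C: 1 alternative(s)
  B: 1 alternative(s)
Sum: 3 + 2 + 1 + 1 + 1 = 8

8


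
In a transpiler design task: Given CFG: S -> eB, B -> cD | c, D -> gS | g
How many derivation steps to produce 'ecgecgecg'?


Grammar: S -> eB, B -> cD | c, D -> gS | g
Deriving 'ecgecgecg':
Step 1: S -> eB => eB
Step 2: B -> cD => ecD
Step 3: D -> gS => ecgS
Step 4: S -> eB => ecgeB
Step 5: B -> cD => ecgecD
Step 6: D -> gS => ecgecgS
Step 7: S -> eB => ecgecgeB
Step 8: B -> cD => ecgecgecD
Step 9: D -> g => ecgecgecg
Total derivation steps: 9

9


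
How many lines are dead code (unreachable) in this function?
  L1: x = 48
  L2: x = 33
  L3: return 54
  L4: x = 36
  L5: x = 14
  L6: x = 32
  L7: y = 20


Analyzing control flow:
  L1: reachable (before return)
  L2: reachable (before return)
  L3: reachable (return statement)
  L4: DEAD (after return at L3)
  L5: DEAD (after return at L3)
  L6: DEAD (after return at L3)
  L7: DEAD (after return at L3)
Return at L3, total lines = 7
Dead lines: L4 through L7
Count: 4

4


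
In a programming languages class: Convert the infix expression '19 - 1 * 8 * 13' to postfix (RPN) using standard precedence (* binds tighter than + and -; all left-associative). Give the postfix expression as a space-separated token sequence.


Applying the shunting-yard algorithm:
  Operand 19 -> output
  Push '-' onto operator stack -> op-stack: [-]
  Operand 1 -> output
  Push '*' onto operator stack -> op-stack: [-, *]
  Operand 8 -> output
  See '*' (prec 2); top '*' (prec 2) >= it -> pop '*' to output
  Push '*' onto operator stack -> op-stack: [-, *]
  Operand 13 -> output
  End of input: pop '*' to output
  End of input: pop '-' to output
Postfix result: 19 1 8 * 13 * -

19 1 8 * 13 * -


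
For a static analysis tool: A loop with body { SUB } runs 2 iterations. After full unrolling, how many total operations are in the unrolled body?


Loop body operations: SUB (1 op per iteration)
Unrolling 2 iterations:
  Iteration 1: SUB (1 ops)
  Iteration 2: SUB (1 ops)
Total: 2 iterations * 1 ops/iter = 2 operations

2


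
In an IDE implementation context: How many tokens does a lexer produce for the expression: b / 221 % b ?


Scanning 'b / 221 % b'
Token 1: 'b' -> identifier
Token 2: '/' -> operator
Token 3: '221' -> integer_literal
Token 4: '%' -> operator
Token 5: 'b' -> identifier
Total tokens: 5

5


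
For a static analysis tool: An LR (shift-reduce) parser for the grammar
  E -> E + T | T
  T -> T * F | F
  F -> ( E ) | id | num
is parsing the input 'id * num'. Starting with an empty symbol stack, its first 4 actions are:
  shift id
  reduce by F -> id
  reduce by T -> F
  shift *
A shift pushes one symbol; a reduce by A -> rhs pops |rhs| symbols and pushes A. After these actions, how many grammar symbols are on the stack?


Tracking the symbol stack through each action:
  Action 1: shift 'id' : push -> stack = [id] (size 1)
  Action 2: reduce by F -> id : pop 1, push F -> stack = [F] (size 1)
  Action 3: reduce by T -> F : pop 1, push T -> stack = [T] (size 1)
  Action 4: shift '*' : push -> stack = [T, *] (size 2)
Final stack size: 2

2


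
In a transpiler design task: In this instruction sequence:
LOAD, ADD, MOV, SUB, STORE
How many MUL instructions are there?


Scanning instruction sequence for MUL:
  Position 1: LOAD
  Position 2: ADD
  Position 3: MOV
  Position 4: SUB
  Position 5: STORE
Matches at positions: []
Total MUL count: 0

0


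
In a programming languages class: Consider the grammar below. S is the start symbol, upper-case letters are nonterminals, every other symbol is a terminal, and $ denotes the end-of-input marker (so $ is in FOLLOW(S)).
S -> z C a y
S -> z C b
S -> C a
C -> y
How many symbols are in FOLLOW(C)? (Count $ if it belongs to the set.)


S is the start symbol and does not occur in any rule body, so FOLLOW(S) = {$}.
Examining every occurrence of C in a rule body:
  S -> z C a y : C is followed by terminal 'a' -> add 'a'
  S -> z C b : C is followed by terminal 'b' -> add 'b'
  S -> C a : C is followed by terminal 'a' -> add 'a' (already in the set)
  C -> y : C does not occur in the body -> contributes nothing
FOLLOW(C) = {a, b}
Count: 2

2


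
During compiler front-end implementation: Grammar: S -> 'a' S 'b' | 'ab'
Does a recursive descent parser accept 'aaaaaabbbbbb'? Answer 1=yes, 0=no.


Grammar accepts strings of the form a^n b^n (n >= 1)
Word: 'aaaaaabbbbbb'
Counting: 6 a's and 6 b's
Check: 6 == 6? Yes
Derivation (S -> aSb applied 5 time(s), then S -> ab): S => aSb => aaSbb => aaaSbbb => aaaaSbbbb => aaaaaSbbbbb => aaaaaabbbbbb
Accepted

1


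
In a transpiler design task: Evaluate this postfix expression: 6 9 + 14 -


Processing tokens left to right:
Push 6, Push 9
Pop 6 and 9, compute 6 + 9 = 15, push 15
Push 14
Pop 15 and 14, compute 15 - 14 = 1, push 1
Stack result: 1

1


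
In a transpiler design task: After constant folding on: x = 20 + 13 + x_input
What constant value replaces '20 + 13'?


Identifying constant sub-expression:
  Original: x = 20 + 13 + x_input
  20 and 13 are both compile-time constants
  Evaluating: 20 + 13 = 33
  After folding: x = 33 + x_input

33


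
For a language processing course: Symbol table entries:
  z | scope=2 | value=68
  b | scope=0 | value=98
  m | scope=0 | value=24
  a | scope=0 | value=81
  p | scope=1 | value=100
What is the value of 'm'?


Searching symbol table for 'm':
  z | scope=2 | value=68
  b | scope=0 | value=98
  m | scope=0 | value=24 <- MATCH
  a | scope=0 | value=81
  p | scope=1 | value=100
Found 'm' at scope 0 with value 24

24


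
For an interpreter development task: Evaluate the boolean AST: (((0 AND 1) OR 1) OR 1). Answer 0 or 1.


Step 1: Evaluate inner node
  0 AND 1 = 0
Step 2: Evaluate next node
  0 OR 1 = 1
Step 3: Evaluate root node
  1 OR 1 = 1

1


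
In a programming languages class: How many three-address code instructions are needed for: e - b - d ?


Expression: e - b - d
Generating three-address code (respecting * over +/- precedence):
  Instruction 1: t1 = e - b
  Instruction 2: t2 = t1 - d
Total instructions: 2

2


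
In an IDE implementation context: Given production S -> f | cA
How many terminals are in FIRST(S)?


Production: S -> f | cA
Examining each alternative for leading terminals:
  S -> f : first terminal = 'f'
  S -> cA : first terminal = 'c'
FIRST(S) = {c, f}
Count: 2

2


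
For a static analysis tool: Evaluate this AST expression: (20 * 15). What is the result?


Expression: (20 * 15)
Evaluating step by step:
  20 * 15 = 300
Result: 300

300


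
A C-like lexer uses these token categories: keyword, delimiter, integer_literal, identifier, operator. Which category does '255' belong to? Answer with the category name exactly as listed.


Token: '255'
Checking categories:
  identifier: no
  integer_literal: YES
  operator: no
  keyword: no
  delimiter: no
Category: integer_literal

integer_literal


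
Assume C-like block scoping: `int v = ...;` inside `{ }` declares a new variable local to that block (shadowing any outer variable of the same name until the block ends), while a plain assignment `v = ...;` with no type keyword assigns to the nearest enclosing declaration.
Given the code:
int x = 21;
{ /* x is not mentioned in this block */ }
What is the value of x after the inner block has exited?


Analyzing scoping rules:
Outer scope: declares x = 21
Inner block: x is neither redeclared nor assigned -> unchanged
After the block -> 21
Result: 21

21


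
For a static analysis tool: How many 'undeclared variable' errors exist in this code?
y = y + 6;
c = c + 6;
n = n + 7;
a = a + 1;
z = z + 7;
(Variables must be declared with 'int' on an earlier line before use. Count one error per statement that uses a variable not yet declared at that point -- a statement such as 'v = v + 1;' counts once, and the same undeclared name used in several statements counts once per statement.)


Scanning code line by line:
  Line 1: use 'y' -> ERROR (undeclared)
  Line 2: use 'c' -> ERROR (undeclared)
  Line 3: use 'n' -> ERROR (undeclared)
  Line 4: use 'a' -> ERROR (undeclared)
  Line 5: use 'z' -> ERROR (undeclared)
Total undeclared variable errors: 5

5


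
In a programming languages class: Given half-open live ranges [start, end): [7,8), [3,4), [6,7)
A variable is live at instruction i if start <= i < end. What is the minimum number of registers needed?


Live ranges:
  Var0: [7, 8)
  Var1: [3, 4)
  Var2: [6, 7)
Sweep-line events (position, delta, active):
  pos=3 start -> active=1
  pos=4 end -> active=0
  pos=6 start -> active=1
  pos=7 end -> active=0
  pos=7 start -> active=1
  pos=8 end -> active=0
Maximum simultaneous active: 1
Minimum registers needed: 1

1


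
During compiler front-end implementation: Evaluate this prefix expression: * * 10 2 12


Parsing prefix expression: * * 10 2 12
Step 1: Innermost operation '* 10 2'
  10 * 2 = 20
Step 2: Outer operation '* [20] 12'
  20 * 12 = 240

240


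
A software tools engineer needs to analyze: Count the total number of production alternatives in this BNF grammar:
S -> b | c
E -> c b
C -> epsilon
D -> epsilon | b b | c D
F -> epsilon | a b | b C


Counting alternatives per rule:
  S: 2 alternative(s)
  E: 1 alternative(s)
  C: 1 alternative(s)
  D: 3 alternative(s)
  F: 3 alternative(s)
Sum: 2 + 1 + 1 + 3 + 3 = 10

10


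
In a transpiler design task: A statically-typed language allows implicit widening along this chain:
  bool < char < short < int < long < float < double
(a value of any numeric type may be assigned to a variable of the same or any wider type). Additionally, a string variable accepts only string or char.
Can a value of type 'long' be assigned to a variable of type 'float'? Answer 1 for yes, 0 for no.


Target variable type: float
Source value type: long
Numeric ranks: long=4, float=5
Widening allowed iff rank(source) <= rank(target): 4 <= 5? Yes
Result: 1

1


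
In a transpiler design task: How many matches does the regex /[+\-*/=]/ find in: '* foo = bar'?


Pattern: /[+\-*/=]/ (operators)
Input: '* foo = bar'
Scanning for matches:
  Match 1: '*'
  Match 2: '='
Total matches: 2

2


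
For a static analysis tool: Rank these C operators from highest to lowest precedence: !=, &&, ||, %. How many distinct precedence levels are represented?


Looking up precedence for each operator:
  != -> precedence 3
  && -> precedence 2
  || -> precedence 1
  % -> precedence 6
Sorted highest to lowest: %, !=, &&, ||
Distinct precedence values: [6, 3, 2, 1]
Number of distinct levels: 4

4


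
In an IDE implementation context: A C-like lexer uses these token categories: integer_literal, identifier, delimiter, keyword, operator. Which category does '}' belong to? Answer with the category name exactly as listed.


Token: '}'
Checking categories:
  identifier: no
  integer_literal: no
  operator: no
  keyword: no
  delimiter: YES
Category: delimiter

delimiter


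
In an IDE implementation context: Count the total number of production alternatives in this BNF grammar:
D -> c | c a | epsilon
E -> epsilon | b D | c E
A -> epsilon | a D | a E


Counting alternatives per rule:
  D: 3 alternative(s)
  E: 3 alternative(s)
  A: 3 alternative(s)
Sum: 3 + 3 + 3 = 9

9


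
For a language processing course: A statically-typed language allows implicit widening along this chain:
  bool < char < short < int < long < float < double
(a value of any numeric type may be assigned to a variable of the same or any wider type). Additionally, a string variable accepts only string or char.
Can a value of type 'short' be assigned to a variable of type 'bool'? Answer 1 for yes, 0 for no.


Target variable type: bool
Source value type: short
Numeric ranks: short=2, bool=0
Widening allowed iff rank(source) <= rank(target): 2 <= 0? No
Result: 0

0


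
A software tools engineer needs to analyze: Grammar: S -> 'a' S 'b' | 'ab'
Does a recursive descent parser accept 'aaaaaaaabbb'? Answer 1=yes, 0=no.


Grammar accepts strings of the form a^n b^n (n >= 1)
Word: 'aaaaaaaabbb'
Counting: 8 a's and 3 b's
Check: 8 == 3? No
Mismatch: a-count != b-count
Rejected

0


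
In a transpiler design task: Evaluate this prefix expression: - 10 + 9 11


Parsing prefix expression: - 10 + 9 11
Step 1: Innermost operation '+ 9 11'
  9 + 11 = 20
Step 2: Outer operation '- 10 [20]'
  10 - 20 = -10

-10


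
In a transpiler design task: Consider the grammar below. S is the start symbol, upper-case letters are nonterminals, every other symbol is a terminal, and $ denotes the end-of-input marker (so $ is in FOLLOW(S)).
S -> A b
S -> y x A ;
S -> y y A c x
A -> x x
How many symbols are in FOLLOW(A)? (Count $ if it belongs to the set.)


S is the start symbol and does not occur in any rule body, so FOLLOW(S) = {$}.
Examining every occurrence of A in a rule body:
  S -> A b : A is followed by terminal 'b' -> add 'b'
  S -> y x A ; : A is followed by terminal ';' -> add ';'
  S -> y y A c x : A is followed by terminal 'c' -> add 'c'
  A -> x x : A does not occur in the body -> contributes nothing
FOLLOW(A) = {;, b, c}
Count: 3

3


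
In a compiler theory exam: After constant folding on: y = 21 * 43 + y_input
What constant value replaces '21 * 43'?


Identifying constant sub-expression:
  Original: y = 21 * 43 + y_input
  21 and 43 are both compile-time constants
  Evaluating: 21 * 43 = 903
  After folding: y = 903 + y_input

903


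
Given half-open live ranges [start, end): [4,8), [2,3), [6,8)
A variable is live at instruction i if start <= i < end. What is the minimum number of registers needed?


Live ranges:
  Var0: [4, 8)
  Var1: [2, 3)
  Var2: [6, 8)
Sweep-line events (position, delta, active):
  pos=2 start -> active=1
  pos=3 end -> active=0
  pos=4 start -> active=1
  pos=6 start -> active=2
  pos=8 end -> active=1
  pos=8 end -> active=0
Maximum simultaneous active: 2
Minimum registers needed: 2

2


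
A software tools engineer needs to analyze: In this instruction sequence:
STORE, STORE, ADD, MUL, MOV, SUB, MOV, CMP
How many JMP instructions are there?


Scanning instruction sequence for JMP:
  Position 1: STORE
  Position 2: STORE
  Position 3: ADD
  Position 4: MUL
  Position 5: MOV
  Position 6: SUB
  Position 7: MOV
  Position 8: CMP
Matches at positions: []
Total JMP count: 0

0


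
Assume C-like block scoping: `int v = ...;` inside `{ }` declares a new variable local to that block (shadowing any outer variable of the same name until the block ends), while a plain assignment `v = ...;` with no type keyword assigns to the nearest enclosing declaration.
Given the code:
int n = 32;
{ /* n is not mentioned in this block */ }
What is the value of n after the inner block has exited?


Analyzing scoping rules:
Outer scope: declares n = 32
Inner block: n is neither redeclared nor assigned -> unchanged
After the block -> 32
Result: 32

32


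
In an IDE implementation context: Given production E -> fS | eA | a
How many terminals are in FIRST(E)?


Production: E -> fS | eA | a
Examining each alternative for leading terminals:
  E -> fS : first terminal = 'f'
  E -> eA : first terminal = 'e'
  E -> a : first terminal = 'a'
FIRST(E) = {a, e, f}
Count: 3

3


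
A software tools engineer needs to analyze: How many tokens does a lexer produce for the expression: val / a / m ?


Scanning 'val / a / m'
Token 1: 'val' -> identifier
Token 2: '/' -> operator
Token 3: 'a' -> identifier
Token 4: '/' -> operator
Token 5: 'm' -> identifier
Total tokens: 5

5


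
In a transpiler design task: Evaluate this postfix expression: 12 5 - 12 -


Processing tokens left to right:
Push 12, Push 5
Pop 12 and 5, compute 12 - 5 = 7, push 7
Push 12
Pop 7 and 12, compute 7 - 12 = -5, push -5
Stack result: -5

-5


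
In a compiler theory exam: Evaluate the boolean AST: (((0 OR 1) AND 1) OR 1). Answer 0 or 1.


Step 1: Evaluate inner node
  0 OR 1 = 1
Step 2: Evaluate next node
  1 AND 1 = 1
Step 3: Evaluate root node
  1 OR 1 = 1

1


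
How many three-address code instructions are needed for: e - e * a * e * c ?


Expression: e - e * a * e * c
Generating three-address code (respecting * over +/- precedence):
  Instruction 1: t1 = e * a
  Instruction 2: t2 = t1 * e
  Instruction 3: t3 = t2 * c
  Instruction 4: t4 = e - t3
Total instructions: 4

4


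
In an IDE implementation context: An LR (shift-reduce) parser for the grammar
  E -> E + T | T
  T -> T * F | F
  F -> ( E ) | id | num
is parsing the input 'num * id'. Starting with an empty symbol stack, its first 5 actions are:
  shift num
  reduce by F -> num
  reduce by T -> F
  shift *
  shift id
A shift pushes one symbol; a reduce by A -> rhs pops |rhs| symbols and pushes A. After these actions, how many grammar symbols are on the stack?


Tracking the symbol stack through each action:
  Action 1: shift 'num' : push -> stack = [num] (size 1)
  Action 2: reduce by F -> num : pop 1, push F -> stack = [F] (size 1)
  Action 3: reduce by T -> F : pop 1, push T -> stack = [T] (size 1)
  Action 4: shift '*' : push -> stack = [T, *] (size 2)
  Action 5: shift 'id' : push -> stack = [T, *, id] (size 3)
Final stack size: 3

3


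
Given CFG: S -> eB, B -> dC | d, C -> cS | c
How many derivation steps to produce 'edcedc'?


Grammar: S -> eB, B -> dC | d, C -> cS | c
Deriving 'edcedc':
Step 1: S -> eB => eB
Step 2: B -> dC => edC
Step 3: C -> cS => edcS
Step 4: S -> eB => edceB
Step 5: B -> dC => edcedC
Step 6: C -> c => edcedc
Total derivation steps: 6

6


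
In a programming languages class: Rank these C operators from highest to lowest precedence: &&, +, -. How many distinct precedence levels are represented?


Looking up precedence for each operator:
  && -> precedence 2
  + -> precedence 5
  - -> precedence 5
Sorted highest to lowest: +, -, &&
Distinct precedence values: [5, 2]
Number of distinct levels: 2

2


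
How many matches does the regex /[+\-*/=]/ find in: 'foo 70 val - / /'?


Pattern: /[+\-*/=]/ (operators)
Input: 'foo 70 val - / /'
Scanning for matches:
  Match 1: '-'
  Match 2: '/'
  Match 3: '/'
Total matches: 3

3


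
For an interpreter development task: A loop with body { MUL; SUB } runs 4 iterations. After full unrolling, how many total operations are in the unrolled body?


Loop body operations: MUL, SUB (2 ops per iteration)
Unrolling 4 iterations:
  Iteration 1: MUL, SUB (2 ops)
  Iteration 2: MUL, SUB (2 ops)
  Iteration 3: MUL, SUB (2 ops)
  Iteration 4: MUL, SUB (2 ops)
Total: 4 iterations * 2 ops/iter = 8 operations

8


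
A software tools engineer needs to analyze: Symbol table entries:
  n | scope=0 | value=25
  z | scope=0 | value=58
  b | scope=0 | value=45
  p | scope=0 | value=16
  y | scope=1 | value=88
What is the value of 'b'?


Searching symbol table for 'b':
  n | scope=0 | value=25
  z | scope=0 | value=58
  b | scope=0 | value=45 <- MATCH
  p | scope=0 | value=16
  y | scope=1 | value=88
Found 'b' at scope 0 with value 45

45


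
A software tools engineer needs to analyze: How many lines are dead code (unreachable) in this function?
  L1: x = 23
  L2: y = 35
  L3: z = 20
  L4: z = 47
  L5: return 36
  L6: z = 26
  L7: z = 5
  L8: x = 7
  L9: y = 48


Analyzing control flow:
  L1: reachable (before return)
  L2: reachable (before return)
  L3: reachable (before return)
  L4: reachable (before return)
  L5: reachable (return statement)
  L6: DEAD (after return at L5)
  L7: DEAD (after return at L5)
  L8: DEAD (after return at L5)
  L9: DEAD (after return at L5)
Return at L5, total lines = 9
Dead lines: L6 through L9
Count: 4

4


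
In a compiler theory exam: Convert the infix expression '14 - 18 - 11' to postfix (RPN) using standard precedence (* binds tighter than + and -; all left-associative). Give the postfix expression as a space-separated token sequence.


Applying the shunting-yard algorithm:
  Operand 14 -> output
  Push '-' onto operator stack -> op-stack: [-]
  Operand 18 -> output
  See '-' (prec 1); top '-' (prec 1) >= it -> pop '-' to output
  Push '-' onto operator stack -> op-stack: [-]
  Operand 11 -> output
  End of input: pop '-' to output
Postfix result: 14 18 - 11 -

14 18 - 11 -


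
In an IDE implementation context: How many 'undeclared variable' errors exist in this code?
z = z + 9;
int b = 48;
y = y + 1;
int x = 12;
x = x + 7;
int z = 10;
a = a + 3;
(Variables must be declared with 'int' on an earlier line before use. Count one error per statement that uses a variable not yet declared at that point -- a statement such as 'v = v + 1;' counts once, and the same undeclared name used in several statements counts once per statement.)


Scanning code line by line:
  Line 1: use 'z' -> ERROR (undeclared)
  Line 2: declare 'b' -> declared = ['b']
  Line 3: use 'y' -> ERROR (undeclared)
  Line 4: declare 'x' -> declared = ['b', 'x']
  Line 5: use 'x' -> OK (declared)
  Line 6: declare 'z' -> declared = ['b', 'x', 'z']
  Line 7: use 'a' -> ERROR (undeclared)
Total undeclared variable errors: 3

3


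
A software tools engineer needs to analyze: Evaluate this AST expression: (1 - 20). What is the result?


Expression: (1 - 20)
Evaluating step by step:
  1 - 20 = -19
Result: -19

-19


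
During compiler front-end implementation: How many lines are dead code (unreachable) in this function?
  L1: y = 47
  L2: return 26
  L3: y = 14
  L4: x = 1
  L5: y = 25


Analyzing control flow:
  L1: reachable (before return)
  L2: reachable (return statement)
  L3: DEAD (after return at L2)
  L4: DEAD (after return at L2)
  L5: DEAD (after return at L2)
Return at L2, total lines = 5
Dead lines: L3 through L5
Count: 3

3


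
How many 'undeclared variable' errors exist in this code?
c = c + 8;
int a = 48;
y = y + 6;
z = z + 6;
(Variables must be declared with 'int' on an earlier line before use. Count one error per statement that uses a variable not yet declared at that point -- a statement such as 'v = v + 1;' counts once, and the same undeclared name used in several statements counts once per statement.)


Scanning code line by line:
  Line 1: use 'c' -> ERROR (undeclared)
  Line 2: declare 'a' -> declared = ['a']
  Line 3: use 'y' -> ERROR (undeclared)
  Line 4: use 'z' -> ERROR (undeclared)
Total undeclared variable errors: 3

3


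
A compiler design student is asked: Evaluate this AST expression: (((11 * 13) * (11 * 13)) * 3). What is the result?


Expression: (((11 * 13) * (11 * 13)) * 3)
Evaluating step by step:
  11 * 13 = 143
  11 * 13 = 143
  143 * 143 = 20449
  20449 * 3 = 61347
Result: 61347

61347


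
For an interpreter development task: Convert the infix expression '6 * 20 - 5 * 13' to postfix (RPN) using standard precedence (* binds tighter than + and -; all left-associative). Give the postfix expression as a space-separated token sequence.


Applying the shunting-yard algorithm:
  Operand 6 -> output
  Push '*' onto operator stack -> op-stack: [*]
  Operand 20 -> output
  See '-' (prec 1); top '*' (prec 2) >= it -> pop '*' to output
  Push '-' onto operator stack -> op-stack: [-]
  Operand 5 -> output
  Push '*' onto operator stack -> op-stack: [-, *]
  Operand 13 -> output
  End of input: pop '*' to output
  End of input: pop '-' to output
Postfix result: 6 20 * 5 13 * -

6 20 * 5 13 * -


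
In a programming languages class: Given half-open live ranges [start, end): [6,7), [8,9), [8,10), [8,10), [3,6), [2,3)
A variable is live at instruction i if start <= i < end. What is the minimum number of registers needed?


Live ranges:
  Var0: [6, 7)
  Var1: [8, 9)
  Var2: [8, 10)
  Var3: [8, 10)
  Var4: [3, 6)
  Var5: [2, 3)
Sweep-line events (position, delta, active):
  pos=2 start -> active=1
  pos=3 end -> active=0
  pos=3 start -> active=1
  pos=6 end -> active=0
  pos=6 start -> active=1
  pos=7 end -> active=0
  pos=8 start -> active=1
  pos=8 start -> active=2
  pos=8 start -> active=3
  pos=9 end -> active=2
  pos=10 end -> active=1
  pos=10 end -> active=0
Maximum simultaneous active: 3
Minimum registers needed: 3

3


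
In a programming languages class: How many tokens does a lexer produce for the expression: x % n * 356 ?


Scanning 'x % n * 356'
Token 1: 'x' -> identifier
Token 2: '%' -> operator
Token 3: 'n' -> identifier
Token 4: '*' -> operator
Token 5: '356' -> integer_literal
Total tokens: 5

5
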